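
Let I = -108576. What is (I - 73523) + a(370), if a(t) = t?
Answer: -181729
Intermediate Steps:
(I - 73523) + a(370) = (-108576 - 73523) + 370 = -182099 + 370 = -181729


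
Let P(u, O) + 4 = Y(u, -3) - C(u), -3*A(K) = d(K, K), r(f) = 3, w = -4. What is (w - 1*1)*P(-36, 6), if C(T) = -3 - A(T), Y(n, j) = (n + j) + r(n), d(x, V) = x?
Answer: 125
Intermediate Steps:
A(K) = -K/3
Y(n, j) = 3 + j + n (Y(n, j) = (n + j) + 3 = (j + n) + 3 = 3 + j + n)
C(T) = -3 + T/3 (C(T) = -3 - (-1)*T/3 = -3 + T/3)
P(u, O) = -1 + 2*u/3 (P(u, O) = -4 + ((3 - 3 + u) - (-3 + u/3)) = -4 + (u + (3 - u/3)) = -4 + (3 + 2*u/3) = -1 + 2*u/3)
(w - 1*1)*P(-36, 6) = (-4 - 1*1)*(-1 + (⅔)*(-36)) = (-4 - 1)*(-1 - 24) = -5*(-25) = 125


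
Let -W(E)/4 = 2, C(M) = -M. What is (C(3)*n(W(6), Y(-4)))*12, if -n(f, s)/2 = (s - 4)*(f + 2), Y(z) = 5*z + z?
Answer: 12096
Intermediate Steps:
W(E) = -8 (W(E) = -4*2 = -8)
Y(z) = 6*z
n(f, s) = -2*(-4 + s)*(2 + f) (n(f, s) = -2*(s - 4)*(f + 2) = -2*(-4 + s)*(2 + f))
(C(3)*n(W(6), Y(-4)))*12 = ((-1*3)*(16 - 24*(-4) + 8*(-8) - 2*(-8)*6*(-4)))*12 = -3*(16 - 4*(-24) - 64 - 2*(-8)*(-24))*12 = -3*(16 + 96 - 64 - 384)*12 = -3*(-336)*12 = 1008*12 = 12096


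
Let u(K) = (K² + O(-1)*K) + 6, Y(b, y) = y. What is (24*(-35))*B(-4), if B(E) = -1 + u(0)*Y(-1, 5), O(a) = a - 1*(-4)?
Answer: -24360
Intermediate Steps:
O(a) = 4 + a (O(a) = a + 4 = 4 + a)
u(K) = 6 + K² + 3*K (u(K) = (K² + (4 - 1)*K) + 6 = (K² + 3*K) + 6 = 6 + K² + 3*K)
B(E) = 29 (B(E) = -1 + (6 + 0² + 3*0)*5 = -1 + (6 + 0 + 0)*5 = -1 + 6*5 = -1 + 30 = 29)
(24*(-35))*B(-4) = (24*(-35))*29 = -840*29 = -24360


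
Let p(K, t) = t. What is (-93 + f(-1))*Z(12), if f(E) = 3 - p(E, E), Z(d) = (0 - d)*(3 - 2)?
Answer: 1068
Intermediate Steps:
Z(d) = -d (Z(d) = -d*1 = -d)
f(E) = 3 - E
(-93 + f(-1))*Z(12) = (-93 + (3 - 1*(-1)))*(-1*12) = (-93 + (3 + 1))*(-12) = (-93 + 4)*(-12) = -89*(-12) = 1068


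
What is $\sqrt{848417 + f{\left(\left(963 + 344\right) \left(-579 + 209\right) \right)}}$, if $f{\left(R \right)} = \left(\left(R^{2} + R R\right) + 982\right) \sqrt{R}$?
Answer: $\sqrt{848417 + 467718577182 i \sqrt{483590}} \approx 1.2753 \cdot 10^{7} + 1.2753 \cdot 10^{7} i$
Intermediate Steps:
$f{\left(R \right)} = \sqrt{R} \left(982 + 2 R^{2}\right)$ ($f{\left(R \right)} = \left(\left(R^{2} + R^{2}\right) + 982\right) \sqrt{R} = \left(2 R^{2} + 982\right) \sqrt{R} = \left(982 + 2 R^{2}\right) \sqrt{R} = \sqrt{R} \left(982 + 2 R^{2}\right)$)
$\sqrt{848417 + f{\left(\left(963 + 344\right) \left(-579 + 209\right) \right)}} = \sqrt{848417 + 2 \sqrt{\left(963 + 344\right) \left(-579 + 209\right)} \left(491 + \left(\left(963 + 344\right) \left(-579 + 209\right)\right)^{2}\right)} = \sqrt{848417 + 2 \sqrt{1307 \left(-370\right)} \left(491 + \left(1307 \left(-370\right)\right)^{2}\right)} = \sqrt{848417 + 2 \sqrt{-483590} \left(491 + \left(-483590\right)^{2}\right)} = \sqrt{848417 + 2 i \sqrt{483590} \left(491 + 233859288100\right)} = \sqrt{848417 + 2 i \sqrt{483590} \cdot 233859288591} = \sqrt{848417 + 467718577182 i \sqrt{483590}}$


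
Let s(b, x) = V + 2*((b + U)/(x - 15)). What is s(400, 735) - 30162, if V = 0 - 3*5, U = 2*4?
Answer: -452638/15 ≈ -30176.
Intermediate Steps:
U = 8
V = -15 (V = 0 - 15 = -15)
s(b, x) = -15 + 2*(8 + b)/(-15 + x) (s(b, x) = -15 + 2*((b + 8)/(x - 15)) = -15 + 2*((8 + b)/(-15 + x)) = -15 + 2*(8 + b)/(-15 + x))
s(400, 735) - 30162 = (241 - 15*735 + 2*400)/(-15 + 735) - 30162 = (241 - 11025 + 800)/720 - 30162 = (1/720)*(-9984) - 30162 = -208/15 - 30162 = -452638/15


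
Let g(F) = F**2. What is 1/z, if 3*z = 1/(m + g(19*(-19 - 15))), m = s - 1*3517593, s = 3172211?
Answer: 215802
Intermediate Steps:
m = -345382 (m = 3172211 - 1*3517593 = 3172211 - 3517593 = -345382)
z = 1/215802 (z = 1/(3*(-345382 + (19*(-19 - 15))**2)) = 1/(3*(-345382 + (19*(-34))**2)) = 1/(3*(-345382 + (-646)**2)) = 1/(3*(-345382 + 417316)) = (1/3)/71934 = (1/3)*(1/71934) = 1/215802 ≈ 4.6339e-6)
1/z = 1/(1/215802) = 215802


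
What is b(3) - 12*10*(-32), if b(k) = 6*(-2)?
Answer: 3828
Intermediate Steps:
b(k) = -12
b(3) - 12*10*(-32) = -12 - 12*10*(-32) = -12 - 120*(-32) = -12 + 3840 = 3828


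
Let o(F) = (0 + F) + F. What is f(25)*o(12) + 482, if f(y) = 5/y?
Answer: 2434/5 ≈ 486.80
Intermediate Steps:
o(F) = 2*F (o(F) = F + F = 2*F)
f(25)*o(12) + 482 = (5/25)*(2*12) + 482 = (5*(1/25))*24 + 482 = (⅕)*24 + 482 = 24/5 + 482 = 2434/5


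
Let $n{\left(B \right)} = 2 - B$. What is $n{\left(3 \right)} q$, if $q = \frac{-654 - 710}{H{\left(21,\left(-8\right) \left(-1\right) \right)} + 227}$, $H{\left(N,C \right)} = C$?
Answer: $\frac{1364}{235} \approx 5.8043$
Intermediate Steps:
$q = - \frac{1364}{235}$ ($q = \frac{-654 - 710}{\left(-8\right) \left(-1\right) + 227} = - \frac{1364}{8 + 227} = - \frac{1364}{235} \approx -5.8043$)
$n{\left(3 \right)} q = \left(2 - 3\right) \left(- \frac{1364}{235}\right) = \left(-1\right) \left(- \frac{1364}{235}\right) = \frac{1364}{235}$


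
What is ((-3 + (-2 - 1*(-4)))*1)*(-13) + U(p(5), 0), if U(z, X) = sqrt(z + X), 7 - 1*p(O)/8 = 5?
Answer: 17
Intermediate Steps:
p(O) = 16 (p(O) = 56 - 8*5 = 56 - 40 = 16)
U(z, X) = sqrt(X + z)
((-3 + (-2 - 1*(-4)))*1)*(-13) + U(p(5), 0) = ((-3 + (-2 - 1*(-4)))*1)*(-13) + sqrt(0 + 16) = ((-3 + (-2 + 4))*1)*(-13) + sqrt(16) = ((-3 + 2)*1)*(-13) + 4 = -1*1*(-13) + 4 = -1*(-13) + 4 = 13 + 4 = 17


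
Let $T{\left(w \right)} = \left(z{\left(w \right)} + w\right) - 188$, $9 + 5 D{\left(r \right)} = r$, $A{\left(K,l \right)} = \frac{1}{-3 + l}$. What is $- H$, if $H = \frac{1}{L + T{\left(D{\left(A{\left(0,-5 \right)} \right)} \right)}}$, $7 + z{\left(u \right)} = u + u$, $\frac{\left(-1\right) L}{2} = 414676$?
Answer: $\frac{40}{33182099} \approx 1.2055 \cdot 10^{-6}$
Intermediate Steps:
$L = -829352$ ($L = \left(-2\right) 414676 = -829352$)
$z{\left(u \right)} = -7 + 2 u$ ($z{\left(u \right)} = -7 + \left(u + u\right) = -7 + 2 u$)
$D{\left(r \right)} = - \frac{9}{5} + \frac{r}{5}$
$T{\left(w \right)} = -195 + 3 w$ ($T{\left(w \right)} = \left(\left(-7 + 2 w\right) + w\right) - 188 = \left(-7 + 3 w\right) - 188 = -195 + 3 w$)
$H = - \frac{40}{33182099}$ ($H = \frac{1}{-829352 - \left(195 - 3 \left(- \frac{9}{5} + \frac{1}{5 \left(-3 - 5\right)}\right)\right)} = \frac{1}{-829352 - \left(195 - 3 \left(- \frac{9}{5} + \frac{1}{5 \left(-8\right)}\right)\right)} = \frac{1}{-829352 - \left(195 - 3 \left(- \frac{9}{5} + \frac{1}{5} \left(- \frac{1}{8}\right)\right)\right)} = \frac{1}{-829352 - \left(195 - 3 \left(- \frac{9}{5} - \frac{1}{40}\right)\right)} = \frac{1}{-829352 + \left(-195 + 3 \left(- \frac{73}{40}\right)\right)} = \frac{1}{-829352 - \frac{8019}{40}} = \frac{1}{- \frac{33182099}{40}} = - \frac{40}{33182099} \approx -1.2055 \cdot 10^{-6}$)
$- H = \left(-1\right) \left(- \frac{40}{33182099}\right) = \frac{40}{33182099}$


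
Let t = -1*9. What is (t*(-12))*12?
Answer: 1296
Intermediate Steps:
t = -9
(t*(-12))*12 = -9*(-12)*12 = 108*12 = 1296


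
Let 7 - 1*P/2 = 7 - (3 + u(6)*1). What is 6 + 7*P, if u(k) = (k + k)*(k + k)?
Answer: 2064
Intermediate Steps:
u(k) = 4*k**2 (u(k) = (2*k)*(2*k) = 4*k**2)
P = 294 (P = 14 - 2*(7 - (3 + (4*6**2)*1)) = 14 - 2*(7 - (3 + (4*36)*1)) = 14 - 2*(7 - (3 + 144*1)) = 14 - 2*(7 - (3 + 144)) = 14 - 2*(7 - 1*147) = 14 - 2*(7 - 147) = 14 - 2*(-140) = 14 + 280 = 294)
6 + 7*P = 6 + 7*294 = 6 + 2058 = 2064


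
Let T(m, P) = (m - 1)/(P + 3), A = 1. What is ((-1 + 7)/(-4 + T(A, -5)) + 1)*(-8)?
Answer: 4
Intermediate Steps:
T(m, P) = (-1 + m)/(3 + P)
((-1 + 7)/(-4 + T(A, -5)) + 1)*(-8) = ((-1 + 7)/(-4 + (-1 + 1)/(3 - 5)) + 1)*(-8) = (6/(-4 + 0/(-2)) + 1)*(-8) = (6/(-4 - ½*0) + 1)*(-8) = (6/(-4 + 0) + 1)*(-8) = (6/(-4) + 1)*(-8) = (6*(-¼) + 1)*(-8) = (-3/2 + 1)*(-8) = -½*(-8) = 4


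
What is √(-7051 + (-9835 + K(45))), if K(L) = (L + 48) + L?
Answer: 2*I*√4187 ≈ 129.41*I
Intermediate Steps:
K(L) = 48 + 2*L (K(L) = (48 + L) + L = 48 + 2*L)
√(-7051 + (-9835 + K(45))) = √(-7051 + (-9835 + (48 + 2*45))) = √(-7051 + (-9835 + (48 + 90))) = √(-7051 + (-9835 + 138)) = √(-7051 - 9697) = √(-16748) = 2*I*√4187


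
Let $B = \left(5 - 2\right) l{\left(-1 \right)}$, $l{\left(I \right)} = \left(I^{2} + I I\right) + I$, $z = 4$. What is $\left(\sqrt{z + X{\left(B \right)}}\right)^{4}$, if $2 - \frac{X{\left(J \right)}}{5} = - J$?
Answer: $841$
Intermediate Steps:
$l{\left(I \right)} = I + 2 I^{2}$ ($l{\left(I \right)} = \left(I^{2} + I^{2}\right) + I = 2 I^{2} + I = I + 2 I^{2}$)
$B = 3$ ($B = \left(5 - 2\right) \left(- (1 + 2 \left(-1\right))\right) = 3 \left(- (1 - 2)\right) = 3 \left(\left(-1\right) \left(-1\right)\right) = 3 \cdot 1 = 3$)
$X{\left(J \right)} = 10 + 5 J$ ($X{\left(J \right)} = 10 - 5 \left(- J\right) = 10 + 5 J$)
$\left(\sqrt{z + X{\left(B \right)}}\right)^{4} = \left(\sqrt{4 + \left(10 + 5 \cdot 3\right)}\right)^{4} = \left(\sqrt{4 + \left(10 + 15\right)}\right)^{4} = \left(\sqrt{4 + 25}\right)^{4} = \left(\sqrt{29}\right)^{4} = 841$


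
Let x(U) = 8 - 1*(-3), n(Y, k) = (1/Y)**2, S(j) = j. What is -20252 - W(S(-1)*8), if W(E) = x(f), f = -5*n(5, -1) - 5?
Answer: -20263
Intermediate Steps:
n(Y, k) = Y**(-2)
f = -26/5 (f = -5/5**2 - 5 = -5*1/25 - 5 = -1/5 - 5 = -26/5 ≈ -5.2000)
x(U) = 11 (x(U) = 8 + 3 = 11)
W(E) = 11
-20252 - W(S(-1)*8) = -20252 - 1*11 = -20252 - 11 = -20263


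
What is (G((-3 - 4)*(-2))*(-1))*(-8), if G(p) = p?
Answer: 112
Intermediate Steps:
(G((-3 - 4)*(-2))*(-1))*(-8) = (((-3 - 4)*(-2))*(-1))*(-8) = (-7*(-2)*(-1))*(-8) = (14*(-1))*(-8) = -14*(-8) = 112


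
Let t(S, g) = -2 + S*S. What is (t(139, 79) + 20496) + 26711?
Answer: 66526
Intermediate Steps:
t(S, g) = -2 + S²
(t(139, 79) + 20496) + 26711 = ((-2 + 139²) + 20496) + 26711 = ((-2 + 19321) + 20496) + 26711 = (19319 + 20496) + 26711 = 39815 + 26711 = 66526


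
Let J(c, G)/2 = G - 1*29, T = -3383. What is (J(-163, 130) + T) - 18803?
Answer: -21984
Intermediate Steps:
J(c, G) = -58 + 2*G (J(c, G) = 2*(G - 1*29) = 2*(G - 29) = 2*(-29 + G) = -58 + 2*G)
(J(-163, 130) + T) - 18803 = ((-58 + 2*130) - 3383) - 18803 = ((-58 + 260) - 3383) - 18803 = (202 - 3383) - 18803 = -3181 - 18803 = -21984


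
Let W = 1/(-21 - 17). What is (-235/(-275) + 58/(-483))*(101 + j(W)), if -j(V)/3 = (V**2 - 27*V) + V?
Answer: 398239021/5479980 ≈ 72.672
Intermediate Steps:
W = -1/38 (W = 1/(-38) = -1/38 ≈ -0.026316)
j(V) = -3*V**2 + 78*V (j(V) = -3*((V**2 - 27*V) + V) = -3*(V**2 - 26*V) = -3*V**2 + 78*V)
(-235/(-275) + 58/(-483))*(101 + j(W)) = (-235/(-275) + 58/(-483))*(101 + 3*(-1/38)*(26 - 1*(-1/38))) = (-235*(-1/275) + 58*(-1/483))*(101 + 3*(-1/38)*(26 + 1/38)) = (47/55 - 58/483)*(101 + 3*(-1/38)*(989/38)) = 19511*(101 - 2967/1444)/26565 = (19511/26565)*(142877/1444) = 398239021/5479980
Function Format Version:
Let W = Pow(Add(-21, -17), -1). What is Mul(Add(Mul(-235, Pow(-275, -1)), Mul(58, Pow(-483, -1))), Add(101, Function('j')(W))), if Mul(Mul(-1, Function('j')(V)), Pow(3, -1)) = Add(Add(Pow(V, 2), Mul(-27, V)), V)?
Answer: Rational(398239021, 5479980) ≈ 72.672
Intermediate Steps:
W = Rational(-1, 38) (W = Pow(-38, -1) = Rational(-1, 38) ≈ -0.026316)
Function('j')(V) = Add(Mul(-3, Pow(V, 2)), Mul(78, V)) (Function('j')(V) = Mul(-3, Add(Add(Pow(V, 2), Mul(-27, V)), V)) = Mul(-3, Add(Pow(V, 2), Mul(-26, V))) = Add(Mul(-3, Pow(V, 2)), Mul(78, V)))
Mul(Add(Mul(-235, Pow(-275, -1)), Mul(58, Pow(-483, -1))), Add(101, Function('j')(W))) = Mul(Add(Mul(-235, Pow(-275, -1)), Mul(58, Pow(-483, -1))), Add(101, Mul(3, Rational(-1, 38), Add(26, Mul(-1, Rational(-1, 38)))))) = Mul(Add(Mul(-235, Rational(-1, 275)), Mul(58, Rational(-1, 483))), Add(101, Mul(3, Rational(-1, 38), Add(26, Rational(1, 38))))) = Mul(Add(Rational(47, 55), Rational(-58, 483)), Add(101, Mul(3, Rational(-1, 38), Rational(989, 38)))) = Mul(Rational(19511, 26565), Add(101, Rational(-2967, 1444))) = Mul(Rational(19511, 26565), Rational(142877, 1444)) = Rational(398239021, 5479980)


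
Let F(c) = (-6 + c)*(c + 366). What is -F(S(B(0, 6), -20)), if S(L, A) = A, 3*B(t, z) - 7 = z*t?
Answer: 8996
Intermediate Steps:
B(t, z) = 7/3 + t*z/3 (B(t, z) = 7/3 + (z*t)/3 = 7/3 + (t*z)/3 = 7/3 + t*z/3)
F(c) = (-6 + c)*(366 + c)
-F(S(B(0, 6), -20)) = -(-2196 + (-20)**2 + 360*(-20)) = -(-2196 + 400 - 7200) = -1*(-8996) = 8996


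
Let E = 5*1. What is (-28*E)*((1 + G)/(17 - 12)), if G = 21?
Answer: -616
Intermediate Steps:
E = 5
(-28*E)*((1 + G)/(17 - 12)) = (-28*5)*((1 + 21)/(17 - 12)) = -3080/5 = -140*22/5 = -616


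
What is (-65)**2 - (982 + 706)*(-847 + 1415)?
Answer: -954559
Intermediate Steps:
(-65)**2 - (982 + 706)*(-847 + 1415) = 4225 - 1688*568 = 4225 - 1*958784 = 4225 - 958784 = -954559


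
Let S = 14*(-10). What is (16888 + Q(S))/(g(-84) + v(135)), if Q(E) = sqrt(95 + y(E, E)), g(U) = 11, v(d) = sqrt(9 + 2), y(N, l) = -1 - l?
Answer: (16888 + 3*sqrt(26))/(11 + sqrt(11)) ≈ 1180.7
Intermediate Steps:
v(d) = sqrt(11)
S = -140
Q(E) = sqrt(94 - E) (Q(E) = sqrt(95 + (-1 - E)) = sqrt(94 - E))
(16888 + Q(S))/(g(-84) + v(135)) = (16888 + sqrt(94 - 1*(-140)))/(11 + sqrt(11)) = (16888 + sqrt(94 + 140))/(11 + sqrt(11)) = (16888 + sqrt(234))/(11 + sqrt(11)) = (16888 + 3*sqrt(26))/(11 + sqrt(11))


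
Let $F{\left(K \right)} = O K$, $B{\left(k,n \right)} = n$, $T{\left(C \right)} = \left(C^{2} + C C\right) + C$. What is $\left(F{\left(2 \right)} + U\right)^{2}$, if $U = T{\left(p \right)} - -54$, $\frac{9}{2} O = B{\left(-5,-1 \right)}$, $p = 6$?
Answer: $\frac{1401856}{81} \approx 17307.0$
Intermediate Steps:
$T{\left(C \right)} = C + 2 C^{2}$ ($T{\left(C \right)} = \left(C^{2} + C^{2}\right) + C = 2 C^{2} + C = C + 2 C^{2}$)
$O = - \frac{2}{9}$ ($O = \frac{2}{9} \left(-1\right) = - \frac{2}{9} \approx -0.22222$)
$F{\left(K \right)} = - \frac{2 K}{9}$
$U = 132$ ($U = 6 \left(1 + 2 \cdot 6\right) - -54 = 6 \left(1 + 12\right) + 54 = 6 \cdot 13 + 54 = 78 + 54 = 132$)
$\left(F{\left(2 \right)} + U\right)^{2} = \left(\left(- \frac{2}{9}\right) 2 + 132\right)^{2} = \left(- \frac{4}{9} + 132\right)^{2} = \left(\frac{1184}{9}\right)^{2} = \frac{1401856}{81}$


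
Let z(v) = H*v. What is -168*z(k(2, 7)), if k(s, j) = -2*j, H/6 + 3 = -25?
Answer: -395136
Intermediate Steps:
H = -168 (H = -18 + 6*(-25) = -18 - 150 = -168)
z(v) = -168*v
-168*z(k(2, 7)) = -(-28224)*(-2*7) = -(-28224)*(-14) = -168*2352 = -395136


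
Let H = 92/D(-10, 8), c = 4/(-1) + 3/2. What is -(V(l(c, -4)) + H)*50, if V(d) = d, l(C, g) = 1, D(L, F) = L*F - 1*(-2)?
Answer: 350/39 ≈ 8.9744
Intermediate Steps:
c = -5/2 (c = 4*(-1) + 3*(½) = -4 + 3/2 = -5/2 ≈ -2.5000)
D(L, F) = 2 + F*L (D(L, F) = F*L + 2 = 2 + F*L)
H = -46/39 (H = 92/(2 + 8*(-10)) = 92/(2 - 80) = 92/(-78) = 92*(-1/78) = -46/39 ≈ -1.1795)
-(V(l(c, -4)) + H)*50 = -(1 - 46/39)*50 = -(-7)*50/39 = -1*(-350/39) = 350/39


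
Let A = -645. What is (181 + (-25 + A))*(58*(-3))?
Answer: 85086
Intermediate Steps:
(181 + (-25 + A))*(58*(-3)) = (181 + (-25 - 645))*(58*(-3)) = (181 - 670)*(-174) = -489*(-174) = 85086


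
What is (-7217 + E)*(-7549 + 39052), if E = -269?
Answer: -235831458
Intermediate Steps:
(-7217 + E)*(-7549 + 39052) = (-7217 - 269)*(-7549 + 39052) = -7486*31503 = -235831458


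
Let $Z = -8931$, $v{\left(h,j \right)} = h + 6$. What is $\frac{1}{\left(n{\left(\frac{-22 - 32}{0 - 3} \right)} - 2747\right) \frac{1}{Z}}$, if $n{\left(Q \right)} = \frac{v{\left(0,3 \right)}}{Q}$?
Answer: $\frac{26793}{8240} \approx 3.2516$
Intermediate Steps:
$v{\left(h,j \right)} = 6 + h$
$n{\left(Q \right)} = \frac{6}{Q}$ ($n{\left(Q \right)} = \frac{6 + 0}{Q} = \frac{6}{Q}$)
$\frac{1}{\left(n{\left(\frac{-22 - 32}{0 - 3} \right)} - 2747\right) \frac{1}{Z}} = \frac{1}{\left(\frac{6}{\left(-22 - 32\right) \frac{1}{0 - 3}} - 2747\right) \frac{1}{-8931}} = \frac{1}{\left(\frac{6}{\left(-54\right) \frac{1}{-3}} - 2747\right) \left(- \frac{1}{8931}\right)} = \frac{1}{\left(\frac{6}{\left(-54\right) \left(- \frac{1}{3}\right)} - 2747\right) \left(- \frac{1}{8931}\right)} = \frac{1}{\left(\frac{6}{18} - 2747\right) \left(- \frac{1}{8931}\right)} = \frac{1}{\left(6 \cdot \frac{1}{18} - 2747\right) \left(- \frac{1}{8931}\right)} = \frac{1}{\left(\frac{1}{3} - 2747\right) \left(- \frac{1}{8931}\right)} = \frac{1}{\left(- \frac{8240}{3}\right) \left(- \frac{1}{8931}\right)} = \frac{1}{\frac{8240}{26793}} = \frac{26793}{8240}$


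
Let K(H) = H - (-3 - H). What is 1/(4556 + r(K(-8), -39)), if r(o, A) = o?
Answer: 1/4543 ≈ 0.00022012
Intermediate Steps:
K(H) = 3 + 2*H (K(H) = H + (3 + H) = 3 + 2*H)
1/(4556 + r(K(-8), -39)) = 1/(4556 + (3 + 2*(-8))) = 1/(4556 + (3 - 16)) = 1/(4556 - 13) = 1/4543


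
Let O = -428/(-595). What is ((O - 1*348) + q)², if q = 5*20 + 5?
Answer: 20781240649/354025 ≈ 58700.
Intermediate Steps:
O = 428/595 (O = -428*(-1/595) = 428/595 ≈ 0.71933)
q = 105 (q = 100 + 5 = 105)
((O - 1*348) + q)² = ((428/595 - 1*348) + 105)² = ((428/595 - 348) + 105)² = (-206632/595 + 105)² = (-144157/595)² = 20781240649/354025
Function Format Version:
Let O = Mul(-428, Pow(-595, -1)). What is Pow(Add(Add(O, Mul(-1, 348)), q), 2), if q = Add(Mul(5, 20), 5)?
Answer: Rational(20781240649, 354025) ≈ 58700.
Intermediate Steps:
O = Rational(428, 595) (O = Mul(-428, Rational(-1, 595)) = Rational(428, 595) ≈ 0.71933)
q = 105 (q = Add(100, 5) = 105)
Pow(Add(Add(O, Mul(-1, 348)), q), 2) = Pow(Add(Add(Rational(428, 595), Mul(-1, 348)), 105), 2) = Pow(Add(Add(Rational(428, 595), -348), 105), 2) = Pow(Add(Rational(-206632, 595), 105), 2) = Pow(Rational(-144157, 595), 2) = Rational(20781240649, 354025)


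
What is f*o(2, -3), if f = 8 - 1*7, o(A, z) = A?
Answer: 2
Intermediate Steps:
f = 1 (f = 8 - 7 = 1)
f*o(2, -3) = 1*2 = 2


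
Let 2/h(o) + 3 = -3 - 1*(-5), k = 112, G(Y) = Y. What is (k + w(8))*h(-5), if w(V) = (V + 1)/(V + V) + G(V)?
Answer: -1929/8 ≈ -241.13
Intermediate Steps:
w(V) = V + (1 + V)/(2*V) (w(V) = (V + 1)/(V + V) + V = (1 + V)/((2*V)) + V = (1 + V)*(1/(2*V)) + V = (1 + V)/(2*V) + V = V + (1 + V)/(2*V))
h(o) = -2 (h(o) = 2/(-3 + (-3 - 1*(-5))) = 2/(-3 + (-3 + 5)) = 2/(-3 + 2) = 2/(-1) = 2*(-1) = -2)
(k + w(8))*h(-5) = (112 + (1/2 + 8 + (1/2)/8))*(-2) = (112 + (1/2 + 8 + (1/2)*(1/8)))*(-2) = (112 + (1/2 + 8 + 1/16))*(-2) = (112 + 137/16)*(-2) = (1929/16)*(-2) = -1929/8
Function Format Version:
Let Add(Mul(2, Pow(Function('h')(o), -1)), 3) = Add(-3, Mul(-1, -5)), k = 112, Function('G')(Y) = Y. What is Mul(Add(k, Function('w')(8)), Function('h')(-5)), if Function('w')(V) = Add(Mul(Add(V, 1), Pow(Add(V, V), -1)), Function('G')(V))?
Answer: Rational(-1929, 8) ≈ -241.13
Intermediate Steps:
Function('w')(V) = Add(V, Mul(Rational(1, 2), Pow(V, -1), Add(1, V))) (Function('w')(V) = Add(Mul(Add(V, 1), Pow(Add(V, V), -1)), V) = Add(Mul(Add(1, V), Pow(Mul(2, V), -1)), V) = Add(Mul(Add(1, V), Mul(Rational(1, 2), Pow(V, -1))), V) = Add(Mul(Rational(1, 2), Pow(V, -1), Add(1, V)), V) = Add(V, Mul(Rational(1, 2), Pow(V, -1), Add(1, V))))
Function('h')(o) = -2 (Function('h')(o) = Mul(2, Pow(Add(-3, Add(-3, Mul(-1, -5))), -1)) = Mul(2, Pow(Add(-3, Add(-3, 5)), -1)) = Mul(2, Pow(Add(-3, 2), -1)) = Mul(2, Pow(-1, -1)) = Mul(2, -1) = -2)
Mul(Add(k, Function('w')(8)), Function('h')(-5)) = Mul(Add(112, Add(Rational(1, 2), 8, Mul(Rational(1, 2), Pow(8, -1)))), -2) = Mul(Add(112, Add(Rational(1, 2), 8, Mul(Rational(1, 2), Rational(1, 8)))), -2) = Mul(Add(112, Add(Rational(1, 2), 8, Rational(1, 16))), -2) = Mul(Add(112, Rational(137, 16)), -2) = Mul(Rational(1929, 16), -2) = Rational(-1929, 8)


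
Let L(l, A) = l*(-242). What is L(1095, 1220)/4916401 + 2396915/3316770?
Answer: 2181056884123/3261314268954 ≈ 0.66877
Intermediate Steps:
L(l, A) = -242*l
L(1095, 1220)/4916401 + 2396915/3316770 = -242*1095/4916401 + 2396915/3316770 = -264990*1/4916401 + 2396915*(1/3316770) = -264990/4916401 + 479383/663354 = 2181056884123/3261314268954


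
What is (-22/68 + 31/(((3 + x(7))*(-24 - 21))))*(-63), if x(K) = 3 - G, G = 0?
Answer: 7042/255 ≈ 27.616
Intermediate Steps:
x(K) = 3 (x(K) = 3 - 1*0 = 3 + 0 = 3)
(-22/68 + 31/(((3 + x(7))*(-24 - 21))))*(-63) = (-22/68 + 31/(((3 + 3)*(-24 - 21))))*(-63) = (-22*1/68 + 31/((6*(-45))))*(-63) = (-11/34 + 31/(-270))*(-63) = (-11/34 + 31*(-1/270))*(-63) = (-11/34 - 31/270)*(-63) = -1006/2295*(-63) = 7042/255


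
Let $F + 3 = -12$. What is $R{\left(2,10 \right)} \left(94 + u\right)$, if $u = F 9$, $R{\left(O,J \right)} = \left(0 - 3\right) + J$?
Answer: $-287$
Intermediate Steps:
$F = -15$ ($F = -3 - 12 = -15$)
$R{\left(O,J \right)} = -3 + J$
$u = -135$ ($u = \left(-15\right) 9 = -135$)
$R{\left(2,10 \right)} \left(94 + u\right) = \left(-3 + 10\right) \left(94 - 135\right) = 7 \left(-41\right) = -287$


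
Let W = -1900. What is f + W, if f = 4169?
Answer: 2269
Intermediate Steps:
f + W = 4169 - 1900 = 2269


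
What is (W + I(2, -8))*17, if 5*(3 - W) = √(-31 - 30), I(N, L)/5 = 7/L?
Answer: -187/8 - 17*I*√61/5 ≈ -23.375 - 26.555*I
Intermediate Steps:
I(N, L) = 35/L (I(N, L) = 5*(7/L) = 35/L)
W = 3 - I*√61/5 (W = 3 - √(-31 - 30)/5 = 3 - I*√61/5 ≈ 3.0 - 1.562*I)
(W + I(2, -8))*17 = ((3 - I*√61/5) + 35/(-8))*17 = ((3 - I*√61/5) + 35*(-⅛))*17 = ((3 - I*√61/5) - 35/8)*17 = (-11/8 - I*√61/5)*17 = -187/8 - 17*I*√61/5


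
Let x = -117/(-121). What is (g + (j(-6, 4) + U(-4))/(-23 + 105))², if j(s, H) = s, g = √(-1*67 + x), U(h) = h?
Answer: (55 - 41*I*√7990)²/203401 ≈ -66.018 - 1.982*I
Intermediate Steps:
x = 117/121 (x = -117*(-1/121) = 117/121 ≈ 0.96694)
g = I*√7990/11 (g = √(-1*67 + 117/121) = √(-67 + 117/121) = √(-7990/121) = I*√7990/11 ≈ 8.1261*I)
(g + (j(-6, 4) + U(-4))/(-23 + 105))² = (I*√7990/11 + (-6 - 4)/(-23 + 105))² = (I*√7990/11 - 10/82)² = (I*√7990/11 - 10*1/82)² = (I*√7990/11 - 5/41)² = (-5/41 + I*√7990/11)²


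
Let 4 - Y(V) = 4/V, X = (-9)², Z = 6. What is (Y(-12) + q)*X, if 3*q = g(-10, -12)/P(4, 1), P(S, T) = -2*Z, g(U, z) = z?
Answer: 378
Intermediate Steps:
X = 81
P(S, T) = -12 (P(S, T) = -2*6 = -12)
Y(V) = 4 - 4/V
q = ⅓ (q = (-12/(-12))/3 = (-12*(-1/12))/3 = (⅓)*1 = ⅓ ≈ 0.33333)
(Y(-12) + q)*X = ((4 - 4/(-12)) + ⅓)*81 = ((4 - 4*(-1/12)) + ⅓)*81 = ((4 + ⅓) + ⅓)*81 = (13/3 + ⅓)*81 = (14/3)*81 = 378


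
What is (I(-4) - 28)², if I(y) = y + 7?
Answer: 625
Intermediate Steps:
I(y) = 7 + y
(I(-4) - 28)² = ((7 - 4) - 28)² = (3 - 28)² = (-25)² = 625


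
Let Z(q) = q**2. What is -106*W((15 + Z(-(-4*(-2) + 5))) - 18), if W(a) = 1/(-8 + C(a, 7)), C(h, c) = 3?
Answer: 106/5 ≈ 21.200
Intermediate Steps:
W(a) = -1/5 (W(a) = 1/(-8 + 3) = 1/(-5) = -1/5)
-106*W((15 + Z(-(-4*(-2) + 5))) - 18) = -106*(-1/5) = 106/5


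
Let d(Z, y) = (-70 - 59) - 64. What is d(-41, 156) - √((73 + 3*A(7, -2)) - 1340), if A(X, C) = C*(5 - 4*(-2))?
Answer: -193 - I*√1345 ≈ -193.0 - 36.674*I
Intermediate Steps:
A(X, C) = 13*C (A(X, C) = C*(5 + 8) = C*13 = 13*C)
d(Z, y) = -193 (d(Z, y) = -129 - 64 = -193)
d(-41, 156) - √((73 + 3*A(7, -2)) - 1340) = -193 - √((73 + 3*(13*(-2))) - 1340) = -193 - √((73 + 3*(-26)) - 1340) = -193 - √((73 - 78) - 1340) = -193 - √(-5 - 1340) = -193 - √(-1345) = -193 - I*√1345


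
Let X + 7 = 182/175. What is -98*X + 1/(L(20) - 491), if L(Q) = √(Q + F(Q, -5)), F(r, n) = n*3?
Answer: 3520179477/6026900 - √5/241076 ≈ 584.08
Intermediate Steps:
X = -149/25 (X = -7 + 182/175 = -7 + 182*(1/175) = -7 + 26/25 = -149/25 ≈ -5.9600)
F(r, n) = 3*n
L(Q) = √(-15 + Q) (L(Q) = √(Q + 3*(-5)) = √(Q - 15) = √(-15 + Q))
-98*X + 1/(L(20) - 491) = -98*(-149/25) + 1/(√(-15 + 20) - 491) = 14602/25 + 1/(√5 - 491) = 14602/25 + 1/(-491 + √5)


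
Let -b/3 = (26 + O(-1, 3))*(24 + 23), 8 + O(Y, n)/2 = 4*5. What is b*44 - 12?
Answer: -310212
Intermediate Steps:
O(Y, n) = 24 (O(Y, n) = -16 + 2*(4*5) = -16 + 2*20 = -16 + 40 = 24)
b = -7050 (b = -3*(26 + 24)*(24 + 23) = -150*47 = -3*2350 = -7050)
b*44 - 12 = -7050*44 - 12 = -310200 - 12 = -310212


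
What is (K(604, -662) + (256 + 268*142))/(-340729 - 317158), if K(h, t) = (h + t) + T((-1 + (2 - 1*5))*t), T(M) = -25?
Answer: -38229/657887 ≈ -0.058109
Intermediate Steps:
K(h, t) = -25 + h + t (K(h, t) = (h + t) - 25 = -25 + h + t)
(K(604, -662) + (256 + 268*142))/(-340729 - 317158) = ((-25 + 604 - 662) + (256 + 268*142))/(-340729 - 317158) = (-83 + (256 + 38056))/(-657887) = (-83 + 38312)*(-1/657887) = 38229*(-1/657887) = -38229/657887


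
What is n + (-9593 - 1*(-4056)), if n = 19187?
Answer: 13650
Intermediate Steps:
n + (-9593 - 1*(-4056)) = 19187 + (-9593 - 1*(-4056)) = 19187 + (-9593 + 4056) = 19187 - 5537 = 13650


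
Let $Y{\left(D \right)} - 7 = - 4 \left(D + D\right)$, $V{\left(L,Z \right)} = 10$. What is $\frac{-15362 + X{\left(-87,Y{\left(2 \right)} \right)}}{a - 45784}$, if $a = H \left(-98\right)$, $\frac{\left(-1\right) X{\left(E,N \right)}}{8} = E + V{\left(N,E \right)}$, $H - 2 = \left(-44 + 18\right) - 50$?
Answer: $\frac{7373}{19266} \approx 0.38269$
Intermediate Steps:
$H = -74$ ($H = 2 + \left(\left(-44 + 18\right) - 50\right) = 2 - 76 = -74$)
$Y{\left(D \right)} = 7 - 8 D$ ($Y{\left(D \right)} = 7 - 4 \left(D + D\right) = 7 - 4 \cdot 2 D = 7 - 8 D$)
$X{\left(E,N \right)} = -80 - 8 E$ ($X{\left(E,N \right)} = - 8 \left(E + 10\right) = - 8 \left(10 + E\right) = -80 - 8 E$)
$a = 7252$ ($a = \left(-74\right) \left(-98\right) = 7252$)
$\frac{-15362 + X{\left(-87,Y{\left(2 \right)} \right)}}{a - 45784} = \frac{-15362 - -616}{7252 - 45784} = \frac{-15362 + \left(-80 + 696\right)}{-38532} = \left(-15362 + 616\right) \left(- \frac{1}{38532}\right) = \left(-14746\right) \left(- \frac{1}{38532}\right) = \frac{7373}{19266}$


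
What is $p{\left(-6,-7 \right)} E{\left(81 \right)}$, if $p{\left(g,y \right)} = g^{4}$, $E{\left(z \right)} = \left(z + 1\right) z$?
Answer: $8608032$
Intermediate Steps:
$E{\left(z \right)} = z \left(1 + z\right)$ ($E{\left(z \right)} = \left(1 + z\right) z = z \left(1 + z\right)$)
$p{\left(-6,-7 \right)} E{\left(81 \right)} = \left(-6\right)^{4} \cdot 81 \left(1 + 81\right) = 1296 \cdot 81 \cdot 82 = 1296 \cdot 6642 = 8608032$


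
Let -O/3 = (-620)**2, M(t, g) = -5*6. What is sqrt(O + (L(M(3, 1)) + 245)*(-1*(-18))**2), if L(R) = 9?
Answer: 2*I*sqrt(267726) ≈ 1034.8*I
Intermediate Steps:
M(t, g) = -30
O = -1153200 (O = -3*(-620)**2 = -3*384400 = -1153200)
sqrt(O + (L(M(3, 1)) + 245)*(-1*(-18))**2) = sqrt(-1153200 + (9 + 245)*(-1*(-18))**2) = sqrt(-1153200 + 254*18**2) = sqrt(-1153200 + 254*324) = sqrt(-1153200 + 82296) = sqrt(-1070904) = 2*I*sqrt(267726)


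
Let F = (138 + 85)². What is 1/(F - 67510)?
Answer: -1/17781 ≈ -5.6240e-5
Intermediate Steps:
F = 49729 (F = 223² = 49729)
1/(F - 67510) = 1/(49729 - 67510) = 1/(-17781) = -1/17781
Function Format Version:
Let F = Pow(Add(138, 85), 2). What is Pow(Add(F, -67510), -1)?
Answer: Rational(-1, 17781) ≈ -5.6240e-5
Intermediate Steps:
F = 49729 (F = Pow(223, 2) = 49729)
Pow(Add(F, -67510), -1) = Pow(Add(49729, -67510), -1) = Pow(-17781, -1) = Rational(-1, 17781)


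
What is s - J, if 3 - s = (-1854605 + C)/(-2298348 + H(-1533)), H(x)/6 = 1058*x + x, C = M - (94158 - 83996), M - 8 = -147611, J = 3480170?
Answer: -1396594564346/401301 ≈ -3.4802e+6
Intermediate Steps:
M = -147603 (M = 8 - 147611 = -147603)
C = -157765 (C = -147603 - (94158 - 83996) = -147603 - 1*10162 = -147603 - 10162 = -157765)
H(x) = 6354*x (H(x) = 6*(1058*x + x) = 6*(1059*x) = 6354*x)
s = 1136824/401301 (s = 3 - (-1854605 - 157765)/(-2298348 + 6354*(-1533)) = 3 - (-2012370)/(-2298348 - 9740682) = 3 - (-2012370)/(-12039030) = 3 - (-2012370)*(-1)/12039030 = 3 - 1*67079/401301 = 3 - 67079/401301 = 1136824/401301 ≈ 2.8328)
s - J = 1136824/401301 - 1*3480170 = 1136824/401301 - 3480170 = -1396594564346/401301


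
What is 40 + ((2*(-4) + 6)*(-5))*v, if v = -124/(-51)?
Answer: 3280/51 ≈ 64.314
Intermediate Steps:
v = 124/51 (v = -124*(-1/51) = 124/51 ≈ 2.4314)
40 + ((2*(-4) + 6)*(-5))*v = 40 + ((2*(-4) + 6)*(-5))*(124/51) = 40 + ((-8 + 6)*(-5))*(124/51) = 40 - 2*(-5)*(124/51) = 40 + 10*(124/51) = 40 + 1240/51 = 3280/51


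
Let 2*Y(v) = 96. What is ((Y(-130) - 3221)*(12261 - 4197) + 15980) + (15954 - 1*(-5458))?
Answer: -25549680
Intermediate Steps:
Y(v) = 48 (Y(v) = (½)*96 = 48)
((Y(-130) - 3221)*(12261 - 4197) + 15980) + (15954 - 1*(-5458)) = ((48 - 3221)*(12261 - 4197) + 15980) + (15954 - 1*(-5458)) = (-3173*8064 + 15980) + (15954 + 5458) = (-25587072 + 15980) + 21412 = -25571092 + 21412 = -25549680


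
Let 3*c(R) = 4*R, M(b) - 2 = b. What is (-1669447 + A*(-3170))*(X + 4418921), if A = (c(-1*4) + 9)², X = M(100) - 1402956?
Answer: -46473348863731/9 ≈ -5.1637e+12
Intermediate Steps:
M(b) = 2 + b
X = -1402854 (X = (2 + 100) - 1402956 = 102 - 1402956 = -1402854)
c(R) = 4*R/3 (c(R) = (4*R)/3 = 4*R/3)
A = 121/9 (A = (4*(-1*4)/3 + 9)² = ((4/3)*(-4) + 9)² = (-16/3 + 9)² = (11/3)² = 121/9 ≈ 13.444)
(-1669447 + A*(-3170))*(X + 4418921) = (-1669447 + (121/9)*(-3170))*(-1402854 + 4418921) = (-1669447 - 383570/9)*3016067 = -15408593/9*3016067 = -46473348863731/9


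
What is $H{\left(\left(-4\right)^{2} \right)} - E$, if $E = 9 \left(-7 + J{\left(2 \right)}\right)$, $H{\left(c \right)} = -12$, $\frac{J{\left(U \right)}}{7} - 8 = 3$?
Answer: $-642$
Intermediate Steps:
$J{\left(U \right)} = 77$ ($J{\left(U \right)} = 56 + 7 \cdot 3 = 56 + 21 = 77$)
$E = 630$ ($E = 9 \left(-7 + 77\right) = 9 \cdot 70 = 630$)
$H{\left(\left(-4\right)^{2} \right)} - E = -12 - 630 = -642$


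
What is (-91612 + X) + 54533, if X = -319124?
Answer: -356203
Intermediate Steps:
(-91612 + X) + 54533 = (-91612 - 319124) + 54533 = -410736 + 54533 = -356203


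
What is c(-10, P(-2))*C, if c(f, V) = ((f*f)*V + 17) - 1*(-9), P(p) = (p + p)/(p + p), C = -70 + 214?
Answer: 18144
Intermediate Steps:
C = 144
P(p) = 1 (P(p) = (2*p)/((2*p)) = (2*p)*(1/(2*p)) = 1)
c(f, V) = 26 + V*f² (c(f, V) = (f²*V + 17) + 9 = (V*f² + 17) + 9 = (17 + V*f²) + 9 = 26 + V*f²)
c(-10, P(-2))*C = (26 + 1*(-10)²)*144 = (26 + 1*100)*144 = (26 + 100)*144 = 126*144 = 18144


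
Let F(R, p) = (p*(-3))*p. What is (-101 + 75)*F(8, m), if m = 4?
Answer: 1248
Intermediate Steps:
F(R, p) = -3*p² (F(R, p) = (-3*p)*p = -3*p²)
(-101 + 75)*F(8, m) = (-101 + 75)*(-3*4²) = -(-78)*16 = -26*(-48) = 1248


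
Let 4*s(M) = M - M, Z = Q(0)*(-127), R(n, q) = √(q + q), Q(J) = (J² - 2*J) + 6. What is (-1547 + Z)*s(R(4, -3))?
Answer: 0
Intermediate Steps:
Q(J) = 6 + J² - 2*J
R(n, q) = √2*√q (R(n, q) = √(2*q) = √2*√q)
Z = -762 (Z = (6 + 0² - 2*0)*(-127) = (6 + 0 + 0)*(-127) = 6*(-127) = -762)
s(M) = 0 (s(M) = (M - M)/4 = (¼)*0 = 0)
(-1547 + Z)*s(R(4, -3)) = (-1547 - 762)*0 = -2309*0 = 0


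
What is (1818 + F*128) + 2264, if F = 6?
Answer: 4850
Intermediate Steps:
(1818 + F*128) + 2264 = (1818 + 6*128) + 2264 = (1818 + 768) + 2264 = 2586 + 2264 = 4850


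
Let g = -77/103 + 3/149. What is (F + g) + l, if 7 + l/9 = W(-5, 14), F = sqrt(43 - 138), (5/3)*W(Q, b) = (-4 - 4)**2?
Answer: 21629491/76735 + I*sqrt(95) ≈ 281.87 + 9.7468*I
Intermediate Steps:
W(Q, b) = 192/5 (W(Q, b) = 3*(-4 - 4)**2/5 = (3/5)*(-8)**2 = (3/5)*64 = 192/5)
g = -11164/15347 (g = -77*1/103 + 3*(1/149) = -77/103 + 3/149 = -11164/15347 ≈ -0.72744)
F = I*sqrt(95) (F = sqrt(-95) = I*sqrt(95) ≈ 9.7468*I)
l = 1413/5 (l = -63 + 9*(192/5) = -63 + 1728/5 = 1413/5 ≈ 282.60)
(F + g) + l = (I*sqrt(95) - 11164/15347) + 1413/5 = (-11164/15347 + I*sqrt(95)) + 1413/5 = 21629491/76735 + I*sqrt(95)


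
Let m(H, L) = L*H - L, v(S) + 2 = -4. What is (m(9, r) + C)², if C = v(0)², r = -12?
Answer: 3600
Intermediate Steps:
v(S) = -6 (v(S) = -2 - 4 = -6)
m(H, L) = -L + H*L (m(H, L) = H*L - L = -L + H*L)
C = 36 (C = (-6)² = 36)
(m(9, r) + C)² = (-12*(-1 + 9) + 36)² = (-12*8 + 36)² = (-96 + 36)² = (-60)² = 3600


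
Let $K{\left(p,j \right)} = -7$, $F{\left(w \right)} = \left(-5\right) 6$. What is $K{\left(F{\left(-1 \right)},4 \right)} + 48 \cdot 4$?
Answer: $185$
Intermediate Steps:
$F{\left(w \right)} = -30$
$K{\left(F{\left(-1 \right)},4 \right)} + 48 \cdot 4 = -7 + 48 \cdot 4 = -7 + 192 = 185$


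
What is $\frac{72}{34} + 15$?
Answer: $\frac{291}{17} \approx 17.118$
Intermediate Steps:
$\frac{72}{34} + 15 = 72 \cdot \frac{1}{34} + 15 = \frac{36}{17} + 15 = \frac{291}{17}$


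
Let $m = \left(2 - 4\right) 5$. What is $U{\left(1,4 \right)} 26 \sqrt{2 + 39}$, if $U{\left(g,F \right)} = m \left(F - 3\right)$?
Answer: $- 260 \sqrt{41} \approx -1664.8$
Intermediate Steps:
$m = -10$ ($m = \left(-2\right) 5 = -10$)
$U{\left(g,F \right)} = 30 - 10 F$ ($U{\left(g,F \right)} = - 10 \left(F - 3\right) = - 10 \left(-3 + F\right) = 30 - 10 F$)
$U{\left(1,4 \right)} 26 \sqrt{2 + 39} = \left(30 - 40\right) 26 \sqrt{2 + 39} = \left(30 - 40\right) 26 \sqrt{41} = \left(-10\right) 26 \sqrt{41} = - 260 \sqrt{41}$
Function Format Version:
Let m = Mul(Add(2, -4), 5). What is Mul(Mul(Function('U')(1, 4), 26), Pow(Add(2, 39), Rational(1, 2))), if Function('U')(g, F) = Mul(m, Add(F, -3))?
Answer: Mul(-260, Pow(41, Rational(1, 2))) ≈ -1664.8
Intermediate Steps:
m = -10 (m = Mul(-2, 5) = -10)
Function('U')(g, F) = Add(30, Mul(-10, F)) (Function('U')(g, F) = Mul(-10, Add(F, -3)) = Mul(-10, Add(-3, F)) = Add(30, Mul(-10, F)))
Mul(Mul(Function('U')(1, 4), 26), Pow(Add(2, 39), Rational(1, 2))) = Mul(Mul(Add(30, Mul(-10, 4)), 26), Pow(Add(2, 39), Rational(1, 2))) = Mul(Mul(Add(30, -40), 26), Pow(41, Rational(1, 2))) = Mul(Mul(-10, 26), Pow(41, Rational(1, 2))) = Mul(-260, Pow(41, Rational(1, 2)))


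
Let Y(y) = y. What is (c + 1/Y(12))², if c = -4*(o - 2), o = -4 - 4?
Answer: 231361/144 ≈ 1606.7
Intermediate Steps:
o = -8
c = 40 (c = -4*(-8 - 2) = -4*(-10) = 40)
(c + 1/Y(12))² = (40 + 1/12)² = (481/12)² = 231361/144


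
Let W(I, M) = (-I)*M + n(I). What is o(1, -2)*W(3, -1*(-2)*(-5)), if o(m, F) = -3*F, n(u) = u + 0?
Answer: 198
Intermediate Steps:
n(u) = u
W(I, M) = I - I*M (W(I, M) = (-I)*M + I = -I*M + I = I - I*M)
o(1, -2)*W(3, -1*(-2)*(-5)) = (-3*(-2))*(3*(1 - (-1*(-2))*(-5))) = 6*(3*(1 - 2*(-5))) = 6*(3*(1 - 1*(-10))) = 6*(3*(1 + 10)) = 6*(3*11) = 6*33 = 198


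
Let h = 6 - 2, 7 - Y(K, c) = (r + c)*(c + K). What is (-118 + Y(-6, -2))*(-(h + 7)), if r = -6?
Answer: 1925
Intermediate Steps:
Y(K, c) = 7 - (-6 + c)*(K + c) (Y(K, c) = 7 - (-6 + c)*(c + K) = 7 - (-6 + c)*(K + c))
h = 4
(-118 + Y(-6, -2))*(-(h + 7)) = (-118 + (7 - 1*(-2)² + 6*(-6) + 6*(-2) - 1*(-6)*(-2)))*(-(4 + 7)) = (-118 + (7 - 1*4 - 36 - 12 - 12))*(-1*11) = (-118 + (7 - 4 - 36 - 12 - 12))*(-11) = (-118 - 57)*(-11) = -175*(-11) = 1925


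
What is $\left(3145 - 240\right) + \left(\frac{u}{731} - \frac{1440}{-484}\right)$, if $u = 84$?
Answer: $\frac{257223479}{88451} \approx 2908.1$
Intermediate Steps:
$\left(3145 - 240\right) + \left(\frac{u}{731} - \frac{1440}{-484}\right) = \left(3145 - 240\right) + \left(\frac{84}{731} - \frac{1440}{-484}\right) = 2905 + \left(84 \cdot \frac{1}{731} - - \frac{360}{121}\right) = 2905 + \left(\frac{84}{731} + \frac{360}{121}\right) = 2905 + \frac{273324}{88451} = \frac{257223479}{88451}$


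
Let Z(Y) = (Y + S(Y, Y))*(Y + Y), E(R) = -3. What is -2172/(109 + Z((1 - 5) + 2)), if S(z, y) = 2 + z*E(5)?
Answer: -2172/85 ≈ -25.553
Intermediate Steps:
S(z, y) = 2 - 3*z (S(z, y) = 2 + z*(-3) = 2 - 3*z)
Z(Y) = 2*Y*(2 - 2*Y) (Z(Y) = (Y + (2 - 3*Y))*(Y + Y) = (2 - 2*Y)*(2*Y) = 2*Y*(2 - 2*Y))
-2172/(109 + Z((1 - 5) + 2)) = -2172/(109 + 4*((1 - 5) + 2)*(1 - ((1 - 5) + 2))) = -2172/(109 + 4*(-4 + 2)*(1 - (-4 + 2))) = -2172/(109 + 4*(-2)*(1 - 1*(-2))) = -2172/(109 + 4*(-2)*(1 + 2)) = -2172/(109 + 4*(-2)*3) = -2172/(109 - 24) = -2172/85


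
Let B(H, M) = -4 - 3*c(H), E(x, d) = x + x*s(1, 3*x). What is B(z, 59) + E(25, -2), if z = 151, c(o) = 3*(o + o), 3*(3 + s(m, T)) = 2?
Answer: -8266/3 ≈ -2755.3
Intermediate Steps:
s(m, T) = -7/3 (s(m, T) = -3 + (1/3)*2 = -3 + 2/3 = -7/3)
c(o) = 6*o (c(o) = 3*(2*o) = 6*o)
E(x, d) = -4*x/3 (E(x, d) = x + x*(-7/3) = x - 7*x/3 = -4*x/3)
B(H, M) = -4 - 18*H
B(z, 59) + E(25, -2) = (-4 - 18*151) - 4/3*25 = (-4 - 2718) - 100/3 = -2722 - 100/3 = -8266/3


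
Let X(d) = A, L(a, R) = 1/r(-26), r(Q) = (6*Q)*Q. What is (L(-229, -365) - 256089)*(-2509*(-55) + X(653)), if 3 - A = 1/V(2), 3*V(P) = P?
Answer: -286673096429119/8112 ≈ -3.5339e+10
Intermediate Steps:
r(Q) = 6*Q**2
L(a, R) = 1/4056 (L(a, R) = 1/(6*(-26)**2) = 1/(6*676) = 1/4056)
V(P) = P/3
A = 3/2 (A = 3 - 1/((1/3)*2) = 3 - 1/2/3 = 3 - 1*3/2 = 3 - 3/2 = 3/2 ≈ 1.5000)
X(d) = 3/2
(L(-229, -365) - 256089)*(-2509*(-55) + X(653)) = (1/4056 - 256089)*(-2509*(-55) + 3/2) = -1038696983*(137995 + 3/2)/4056 = -1038696983/4056*275993/2 = -286673096429119/8112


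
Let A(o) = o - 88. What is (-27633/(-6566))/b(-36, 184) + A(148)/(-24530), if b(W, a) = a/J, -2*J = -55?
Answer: 3713608467/5927154464 ≈ 0.62654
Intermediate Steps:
J = 55/2 (J = -½*(-55) = 55/2 ≈ 27.500)
A(o) = -88 + o
b(W, a) = 2*a/55 (b(W, a) = a/(55/2) = a*(2/55) = 2*a/55)
(-27633/(-6566))/b(-36, 184) + A(148)/(-24530) = (-27633/(-6566))/(((2/55)*184)) + (-88 + 148)/(-24530) = (-27633*(-1/6566))/(368/55) + 60*(-1/24530) = (27633/6566)*(55/368) - 6/2453 = 1519815/2416288 - 6/2453 = 3713608467/5927154464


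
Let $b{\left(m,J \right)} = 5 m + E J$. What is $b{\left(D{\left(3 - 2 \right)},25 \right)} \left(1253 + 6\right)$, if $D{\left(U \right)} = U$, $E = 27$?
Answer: $856120$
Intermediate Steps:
$b{\left(m,J \right)} = 5 m + 27 J$
$b{\left(D{\left(3 - 2 \right)},25 \right)} \left(1253 + 6\right) = \left(5 \left(3 - 2\right) + 27 \cdot 25\right) \left(1253 + 6\right) = \left(5 \left(3 - 2\right) + 675\right) 1259 = \left(5 \cdot 1 + 675\right) 1259 = \left(5 + 675\right) 1259 = 680 \cdot 1259 = 856120$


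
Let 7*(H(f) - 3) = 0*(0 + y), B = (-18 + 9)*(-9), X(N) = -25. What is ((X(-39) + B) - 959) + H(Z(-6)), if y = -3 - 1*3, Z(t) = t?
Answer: -900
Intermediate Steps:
y = -6 (y = -3 - 3 = -6)
B = 81 (B = -9*(-9) = 81)
H(f) = 3 (H(f) = 3 + (0*(0 - 6))/7 = 3 + (0*(-6))/7 = 3 + (⅐)*0 = 3 + 0 = 3)
((X(-39) + B) - 959) + H(Z(-6)) = ((-25 + 81) - 959) + 3 = (56 - 959) + 3 = -903 + 3 = -900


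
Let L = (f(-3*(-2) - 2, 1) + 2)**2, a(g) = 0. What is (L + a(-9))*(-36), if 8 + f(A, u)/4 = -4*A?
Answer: -318096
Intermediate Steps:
f(A, u) = -32 - 16*A (f(A, u) = -32 + 4*(-4*A) = -32 - 16*A)
L = 8836 (L = ((-32 - 16*(-3*(-2) - 2)) + 2)**2 = ((-32 - 16*(6 - 2)) + 2)**2 = ((-32 - 16*4) + 2)**2 = ((-32 - 64) + 2)**2 = (-96 + 2)**2 = (-94)**2 = 8836)
(L + a(-9))*(-36) = (8836 + 0)*(-36) = 8836*(-36) = -318096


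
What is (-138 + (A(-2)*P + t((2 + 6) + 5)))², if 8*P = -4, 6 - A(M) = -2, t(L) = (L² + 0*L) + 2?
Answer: 841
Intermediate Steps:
t(L) = 2 + L² (t(L) = (L² + 0) + 2 = L² + 2 = 2 + L²)
A(M) = 8 (A(M) = 6 - 1*(-2) = 6 + 2 = 8)
P = -½ (P = (⅛)*(-4) = -½ ≈ -0.50000)
(-138 + (A(-2)*P + t((2 + 6) + 5)))² = (-138 + (8*(-½) + (2 + ((2 + 6) + 5)²)))² = (-138 + (-4 + (2 + (8 + 5)²)))² = (-138 + (-4 + (2 + 13²)))² = (-138 + (-4 + (2 + 169)))² = (-138 + (-4 + 171))² = (-138 + 167)² = 29² = 841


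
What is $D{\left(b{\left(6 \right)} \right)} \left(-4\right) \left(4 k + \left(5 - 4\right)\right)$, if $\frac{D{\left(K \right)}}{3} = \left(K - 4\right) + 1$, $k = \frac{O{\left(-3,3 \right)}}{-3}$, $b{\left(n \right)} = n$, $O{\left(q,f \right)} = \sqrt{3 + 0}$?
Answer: $-36 + 48 \sqrt{3} \approx 47.138$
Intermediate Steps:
$O{\left(q,f \right)} = \sqrt{3}$
$k = - \frac{\sqrt{3}}{3}$ ($k = \frac{\sqrt{3}}{-3} = \sqrt{3} \left(- \frac{1}{3}\right) = - \frac{\sqrt{3}}{3} \approx -0.57735$)
$D{\left(K \right)} = -9 + 3 K$ ($D{\left(K \right)} = 3 \left(\left(K - 4\right) + 1\right) = 3 \left(\left(-4 + K\right) + 1\right) = 3 \left(-3 + K\right) = -9 + 3 K$)
$D{\left(b{\left(6 \right)} \right)} \left(-4\right) \left(4 k + \left(5 - 4\right)\right) = \left(-9 + 3 \cdot 6\right) \left(-4\right) \left(4 \left(- \frac{\sqrt{3}}{3}\right) + \left(5 - 4\right)\right) = \left(-9 + 18\right) \left(-4\right) \left(- \frac{4 \sqrt{3}}{3} + \left(5 - 4\right)\right) = 9 \left(-4\right) \left(- \frac{4 \sqrt{3}}{3} + 1\right) = - 36 \left(1 - \frac{4 \sqrt{3}}{3}\right) = -36 + 48 \sqrt{3}$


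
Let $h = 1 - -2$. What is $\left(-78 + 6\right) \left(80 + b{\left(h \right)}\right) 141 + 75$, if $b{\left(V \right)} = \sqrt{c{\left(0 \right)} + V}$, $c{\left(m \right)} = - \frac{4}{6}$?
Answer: $-812085 - 3384 \sqrt{21} \approx -8.2759 \cdot 10^{5}$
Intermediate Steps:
$c{\left(m \right)} = - \frac{2}{3}$ ($c{\left(m \right)} = \left(-4\right) \frac{1}{6} = - \frac{2}{3}$)
$h = 3$ ($h = 1 + 2 = 3$)
$b{\left(V \right)} = \sqrt{- \frac{2}{3} + V}$
$\left(-78 + 6\right) \left(80 + b{\left(h \right)}\right) 141 + 75 = \left(-78 + 6\right) \left(80 + \frac{\sqrt{-6 + 9 \cdot 3}}{3}\right) 141 + 75 = - 72 \left(80 + \frac{\sqrt{-6 + 27}}{3}\right) 141 + 75 = - 72 \left(80 + \frac{\sqrt{21}}{3}\right) 141 + 75 = \left(-5760 - 24 \sqrt{21}\right) 141 + 75 = \left(-812160 - 3384 \sqrt{21}\right) + 75 = -812085 - 3384 \sqrt{21}$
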